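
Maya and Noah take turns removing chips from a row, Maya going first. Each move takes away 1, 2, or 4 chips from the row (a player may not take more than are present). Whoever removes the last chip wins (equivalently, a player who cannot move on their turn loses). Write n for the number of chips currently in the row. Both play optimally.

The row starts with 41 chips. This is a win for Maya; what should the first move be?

Compute win/loss labels from the base case upward. A position with no move is L. Any other position is W if it can reach an L in one move, else L.
n=0: no move → L
n=1: reaches L-position 0 → W
n=2: reaches L-position 0 → W
n=3: only reaches 2(W), 1(W), all W → L
n=4: reaches L-position 3 → W
n=5: reaches L-position 3 → W
n=6: only reaches 5(W), 4(W), 2(W), all W → L
n=7: reaches L-position 6 → W
n=8: reaches L-position 6 → W
n=9: only reaches 8(W), 7(W), 5(W), all W → L
n=10: reaches L-position 9 → W
n=11: reaches L-position 9 → W
n=12: only reaches 11(W), 10(W), 8(W), all W → L
n=13: reaches L-position 12 → W
n=14: reaches L-position 12 → W
n=15: only reaches 14(W), 13(W), 11(W), all W → L
n=16: reaches L-position 15 → W
n=17: reaches L-position 15 → W
n=18: only reaches 17(W), 16(W), 14(W), all W → L
n=19: reaches L-position 18 → W
n=20: reaches L-position 18 → W
n=21: only reaches 20(W), 19(W), 17(W), all W → L
n=22: reaches L-position 21 → W
n=23: reaches L-position 21 → W
n=24: only reaches 23(W), 22(W), 20(W), all W → L
n=25: reaches L-position 24 → W
n=26: reaches L-position 24 → W
n=27: only reaches 26(W), 25(W), 23(W), all W → L
n=28: reaches L-position 27 → W
n=29: reaches L-position 27 → W
n=30: only reaches 29(W), 28(W), 26(W), all W → L
n=31: reaches L-position 30 → W
n=32: reaches L-position 30 → W
n=33: only reaches 32(W), 31(W), 29(W), all W → L
n=34: reaches L-position 33 → W
n=35: reaches L-position 33 → W
n=36: only reaches 35(W), 34(W), 32(W), all W → L
n=37: reaches L-position 36 → W
n=38: reaches L-position 36 → W
n=39: only reaches 38(W), 37(W), 35(W), all W → L
n=40: reaches L-position 39 → W
n=41: reaches L-position 39 → W
From 41, the L positions reachable in one move are: 39.

Remove 2, leaving 39.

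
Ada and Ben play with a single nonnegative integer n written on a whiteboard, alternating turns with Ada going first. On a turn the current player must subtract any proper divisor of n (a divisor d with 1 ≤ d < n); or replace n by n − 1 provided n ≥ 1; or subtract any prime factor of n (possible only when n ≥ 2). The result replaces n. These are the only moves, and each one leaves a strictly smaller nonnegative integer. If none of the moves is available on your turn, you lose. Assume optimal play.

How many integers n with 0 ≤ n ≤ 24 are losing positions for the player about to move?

Classify positions by backward induction: terminal positions (no move available) are L. From any other position, the mover wins iff some move reaches an L.
n=0: no move → L
n=1: →0(L), so W
n=2: →0(L), so W
n=3: →0(L), so W
n=4: →2(W), 3(W) — all W, so L
n=5: →0(L), so W
n=6: →4(L), so W
n=7: →0(L), so W
n=8: →4(L), so W
n=9: →6(W), 8(W) — all W, so L
n=10: →9(L), so W
n=11: →0(L), so W
n=12: →9(L), so W
n=13: →0(L), so W
n=14: →7(W), 12(W), 13(W) — all W, so L
n=15: →14(L), so W
n=16: →14(L), so W
n=17: →0(L), so W
n=18: →9(L), so W
n=19: →0(L), so W
n=20: →10(W), 15(W), 16(W), 18(W), 19(W) — all W, so L
n=21: →14(L), so W
n=22: →20(L), so W
n=23: →0(L), so W
n=24: →20(L), so W
L entries with 0 ≤ n ≤ 24: n = 0, 4, 9, 14, 20; that makes 5.

5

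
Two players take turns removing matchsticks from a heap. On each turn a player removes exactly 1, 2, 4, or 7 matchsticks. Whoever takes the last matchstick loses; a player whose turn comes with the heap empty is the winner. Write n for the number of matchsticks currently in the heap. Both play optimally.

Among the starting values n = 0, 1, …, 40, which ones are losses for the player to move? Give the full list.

Label each position W (a win for the player to move) or L (a loss). A position with no legal move is W; any other position is W exactly when some move reaches an L, and L when every move reaches a W.
n=0: no move; the opponent has just taken the last matchstick and therefore loses → W
n=1: only reaches 0(W), which is W → L
n=2: reaches L-position 1 → W
n=3: reaches L-position 1 → W
n=4: only reaches 3(W), 2(W), 0(W), all W → L
n=5: reaches L-position 4 → W
n=6: reaches L-position 4 → W
n=7: only reaches 6(W), 5(W), 3(W), 0(W), all W → L
n=8: reaches L-position 7 → W
n=9: reaches L-position 7 → W
n=10: only reaches 9(W), 8(W), 6(W), 3(W), all W → L
n=11: reaches L-position 10 → W
n=12: reaches L-position 10 → W
n=13: only reaches 12(W), 11(W), 9(W), 6(W), all W → L
n=14: reaches L-position 13 → W
n=15: reaches L-position 13 → W
n=16: only reaches 15(W), 14(W), 12(W), 9(W), all W → L
n=17: reaches L-position 16 → W
n=18: reaches L-position 16 → W
n=19: only reaches 18(W), 17(W), 15(W), 12(W), all W → L
n=20: reaches L-position 19 → W
n=21: reaches L-position 19 → W
n=22: only reaches 21(W), 20(W), 18(W), 15(W), all W → L
n=23: reaches L-position 22 → W
n=24: reaches L-position 22 → W
n=25: only reaches 24(W), 23(W), 21(W), 18(W), all W → L
n=26: reaches L-position 25 → W
n=27: reaches L-position 25 → W
n=28: only reaches 27(W), 26(W), 24(W), 21(W), all W → L
n=29: reaches L-position 28 → W
n=30: reaches L-position 28 → W
n=31: only reaches 30(W), 29(W), 27(W), 24(W), all W → L
n=32: reaches L-position 31 → W
n=33: reaches L-position 31 → W
n=34: only reaches 33(W), 32(W), 30(W), 27(W), all W → L
n=35: reaches L-position 34 → W
n=36: reaches L-position 34 → W
n=37: only reaches 36(W), 35(W), 33(W), 30(W), all W → L
n=38: reaches L-position 37 → W
n=39: reaches L-position 37 → W
n=40: only reaches 39(W), 38(W), 36(W), 33(W), all W → L
Reading off the rows marked L gives the requested list; there are 14 such values of n.

1, 4, 7, 10, 13, 16, 19, 22, 25, 28, 31, 34, 37, 40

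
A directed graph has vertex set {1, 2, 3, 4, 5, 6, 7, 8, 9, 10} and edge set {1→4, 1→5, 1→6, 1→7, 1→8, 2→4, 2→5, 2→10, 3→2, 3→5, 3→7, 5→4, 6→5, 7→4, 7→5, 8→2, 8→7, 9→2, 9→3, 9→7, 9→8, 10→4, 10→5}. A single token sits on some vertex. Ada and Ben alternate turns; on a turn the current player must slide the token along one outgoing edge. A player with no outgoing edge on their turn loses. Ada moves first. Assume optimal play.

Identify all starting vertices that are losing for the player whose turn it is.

3, 4, 6, 8

Use the standard recursion: the mover loses at a terminal position; elsewhere, the mover wins exactly when some move hands the opponent an L position.
Every edge goes from a vertex to one that appears earlier in the order 4, 5, 10, 6, 2, 7, 3, 8, 9, 1, so processing vertices in that order labels each vertex after all of its successors.
4: no outgoing edge → L
5: →4(L), so W
10: →4(L), so W
6: →5(W) only, which is W, so L
2: →4(L), so W
7: →4(L), so W
3: →7(W), 2(W), 5(W) — all W, so L
8: →7(W), 2(W) — all W, so L
9: →8(L), so W
1: →8(L), so W
Reading off the rows marked L gives the requested list; there are 4 such vertices.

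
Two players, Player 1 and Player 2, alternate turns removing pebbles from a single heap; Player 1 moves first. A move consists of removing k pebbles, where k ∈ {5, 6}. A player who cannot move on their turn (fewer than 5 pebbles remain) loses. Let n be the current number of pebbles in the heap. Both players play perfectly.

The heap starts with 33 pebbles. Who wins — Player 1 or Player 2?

Player 2 wins.

Build the W/L table. Terminal = L. A non-terminal position is W if it has a move to some L; otherwise it is L.
n=0: no move → L
n=1: no move → L
n=2: no move → L
n=3: no move → L
n=4: no move → L
n=5: →0(L), so W
n=6: →1(L), so W
n=7: →2(L), so W
n=8: →3(L), so W
n=9: →4(L), so W
n=10: →4(L), so W
n=11: →6(W), 5(W) — all W, so L
n=12: →7(W), 6(W) — all W, so L
n=13: →8(W), 7(W) — all W, so L
n=14: →9(W), 8(W) — all W, so L
n=15: →10(W), 9(W) — all W, so L
n=16: →11(L), so W
n=17: →12(L), so W
n=18: →13(L), so W
n=19: →14(L), so W
n=20: →15(L), so W
n=21: →15(L), so W
n=22: →17(W), 16(W) — all W, so L
n=23: →18(W), 17(W) — all W, so L
n=24: →19(W), 18(W) — all W, so L
n=25: →20(W), 19(W) — all W, so L
n=26: →21(W), 20(W) — all W, so L
n=27: →22(L), so W
n=28: →23(L), so W
n=29: →24(L), so W
n=30: →25(L), so W
n=31: →26(L), so W
n=32: →26(L), so W
n=33: →28(W), 27(W) — all W, so L
The starting position 33 is L: whatever Player 1 does, the opponent receives a W position.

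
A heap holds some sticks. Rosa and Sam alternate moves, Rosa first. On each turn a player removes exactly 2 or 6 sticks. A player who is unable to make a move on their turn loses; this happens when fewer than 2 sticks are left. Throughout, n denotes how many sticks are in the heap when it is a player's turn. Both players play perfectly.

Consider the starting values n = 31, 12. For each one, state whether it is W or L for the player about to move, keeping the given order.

31: W, 12: L

Classify positions by backward induction: terminal positions (no move available) are L. From any other position, the mover wins iff some move reaches an L.
n=0: no move → L
n=1: no move → L
n=2: W (go to 0, an L position)
n=3: W (go to 1, an L position)
n=4: L (sole option 2(W) is W)
n=5: L (sole option 3(W) is W)
n=6: W (go to 4, an L position)
n=7: W (go to 5, an L position)
n=8: L (options 6(W), 2(W) are all W)
n=9: L (options 7(W), 3(W) are all W)
n=10: W (go to 8, an L position)
n=11: W (go to 9, an L position)
n=12: L (options 10(W), 6(W) are all W)
n=13: L (options 11(W), 7(W) are all W)
n=14: W (go to 12, an L position)
n=15: W (go to 13, an L position)
n=16: L (options 14(W), 10(W) are all W)
n=17: L (options 15(W), 11(W) are all W)
n=18: W (go to 16, an L position)
n=19: W (go to 17, an L position)
n=20: L (options 18(W), 14(W) are all W)
n=21: L (options 19(W), 15(W) are all W)
n=22: W (go to 20, an L position)
n=23: W (go to 21, an L position)
n=24: L (options 22(W), 18(W) are all W)
n=25: L (options 23(W), 19(W) are all W)
n=26: W (go to 24, an L position)
n=27: W (go to 25, an L position)
n=28: L (options 26(W), 22(W) are all W)
n=29: L (options 27(W), 23(W) are all W)
n=30: W (go to 28, an L position)
n=31: W (go to 29, an L position)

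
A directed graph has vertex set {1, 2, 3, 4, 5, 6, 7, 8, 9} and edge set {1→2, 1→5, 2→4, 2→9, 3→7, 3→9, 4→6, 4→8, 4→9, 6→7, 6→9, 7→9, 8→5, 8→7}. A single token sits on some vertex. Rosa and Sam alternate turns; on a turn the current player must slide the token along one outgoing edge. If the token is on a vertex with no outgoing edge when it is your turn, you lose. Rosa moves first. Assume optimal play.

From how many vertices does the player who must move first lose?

2

Positions with no move are L. A position that does have a move is losing for the player to move precisely when every available move leads to a winning position for the opponent. Fill in the labels:
Every edge goes from a vertex to one that appears earlier in the order 9, 5, 7, 8, 6, 4, 3, 2, 1, so processing vertices in that order labels each vertex after all of its successors.
9: no outgoing edge → L
5: no outgoing edge → L
7: can move to 9, which is L ⇒ W
8: can move to 5, which is L ⇒ W
6: can move to 9, which is L ⇒ W
4: can move to 9, which is L ⇒ W
3: can move to 9, which is L ⇒ W
2: can move to 9, which is L ⇒ W
1: can move to 5, which is L ⇒ W
The L vertices are 5, 9; that is 2 in all.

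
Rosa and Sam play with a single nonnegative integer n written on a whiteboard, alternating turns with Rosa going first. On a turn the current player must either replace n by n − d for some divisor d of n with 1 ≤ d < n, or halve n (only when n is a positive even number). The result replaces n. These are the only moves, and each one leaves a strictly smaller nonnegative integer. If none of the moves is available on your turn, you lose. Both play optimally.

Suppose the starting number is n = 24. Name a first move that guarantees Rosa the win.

Compute win/loss labels from the base case upward. A position with no move is L. Any other position is W if it can reach an L in one move, else L.
n=0: no move → L
n=1: no move → L
n=2: can move to 1, which is L ⇒ W
n=3: the only move is to 2(W), a W ⇒ L
n=4: can move to 3, which is L ⇒ W
n=5: the only move is to 4(W), a W ⇒ L
n=6: can move to 3, which is L ⇒ W
n=7: the only move is to 6(W), a W ⇒ L
n=8: can move to 7, which is L ⇒ W
n=9: moves to 6(W), 8(W); every one is W ⇒ L
n=10: can move to 5, which is L ⇒ W
n=11: the only move is to 10(W), a W ⇒ L
n=12: can move to 9, which is L ⇒ W
n=13: the only move is to 12(W), a W ⇒ L
n=14: can move to 7, which is L ⇒ W
n=15: moves to 10(W), 12(W), 14(W); every one is W ⇒ L
n=16: can move to 15, which is L ⇒ W
n=17: the only move is to 16(W), a W ⇒ L
n=18: can move to 9, which is L ⇒ W
n=19: the only move is to 18(W), a W ⇒ L
n=20: can move to 15, which is L ⇒ W
n=21: moves to 14(W), 18(W), 20(W); every one is W ⇒ L
n=22: can move to 11, which is L ⇒ W
n=23: the only move is to 22(W), a W ⇒ L
n=24: can move to 21, which is L ⇒ W
From 24, the L positions reachable in one move are: 21, 23. Any move reaching one of these is winning.

Move to 21.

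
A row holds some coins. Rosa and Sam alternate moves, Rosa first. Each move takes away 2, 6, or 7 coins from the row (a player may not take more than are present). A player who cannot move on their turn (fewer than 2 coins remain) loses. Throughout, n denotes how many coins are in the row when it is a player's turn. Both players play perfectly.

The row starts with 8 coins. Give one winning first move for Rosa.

Remove 7, leaving 1.

Label each position W (a win for the player to move) or L (a loss). A position with no legal move is L; any other position is W exactly when some move reaches an L, and L when every move reaches a W.
n=0: no move → L
n=1: no move → L
n=2: reaches L-position 0 → W
n=3: reaches L-position 1 → W
n=4: only reaches 2(W), which is W → L
n=5: only reaches 3(W), which is W → L
n=6: reaches L-position 4 → W
n=7: reaches L-position 5 → W
n=8: reaches L-position 1 → W
From 8, the L positions reachable in one move are: 1.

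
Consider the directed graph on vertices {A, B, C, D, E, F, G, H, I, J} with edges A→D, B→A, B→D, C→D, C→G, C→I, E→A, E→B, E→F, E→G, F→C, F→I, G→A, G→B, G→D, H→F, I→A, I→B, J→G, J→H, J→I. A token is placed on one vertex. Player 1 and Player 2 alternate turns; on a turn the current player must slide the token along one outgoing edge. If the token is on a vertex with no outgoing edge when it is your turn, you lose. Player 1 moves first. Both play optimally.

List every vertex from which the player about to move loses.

D, E, H, I

Build the W/L table. Terminal = L. A non-terminal position is W if it has a move to some L; otherwise it is L.
Every edge goes from a vertex to one that appears earlier in the order D, A, B, I, G, C, F, H, J, E, so processing vertices in that order labels each vertex after all of its successors.
D: no outgoing edge → L
A: can move to D, which is L ⇒ W
B: can move to D, which is L ⇒ W
I: moves to B(W), A(W); every one is W ⇒ L
G: can move to D, which is L ⇒ W
C: can move to I, which is L ⇒ W
F: can move to I, which is L ⇒ W
H: the only move is to F(W), a W ⇒ L
J: can move to H, which is L ⇒ W
E: moves to F(W), G(W), B(W), A(W); every one is W ⇒ L
Reading off the rows marked L gives the requested list; there are 4 such vertices.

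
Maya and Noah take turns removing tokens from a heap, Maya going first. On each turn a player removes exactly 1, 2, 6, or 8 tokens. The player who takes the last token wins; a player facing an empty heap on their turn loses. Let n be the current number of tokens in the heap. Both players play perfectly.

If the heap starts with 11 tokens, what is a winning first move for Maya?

Work bottom-up. With no move the player to move loses. Otherwise the position is W if at least one move leads to an L position for the opponent, and L if every move leads to a W.
n=0: no move → L
n=1: reaches L-position 0 → W
n=2: reaches L-position 0 → W
n=3: only reaches 2(W), 1(W), all W → L
n=4: reaches L-position 3 → W
n=5: reaches L-position 3 → W
n=6: reaches L-position 0 → W
n=7: only reaches 6(W), 5(W), 1(W), all W → L
n=8: reaches L-position 7 → W
n=9: reaches L-position 7 → W
n=10: only reaches 9(W), 8(W), 4(W), 2(W), all W → L
n=11: reaches L-position 10 → W
From 11, the L positions reachable in one move are: 10, 3. Any move reaching one of these is winning.

Remove 1, leaving 10.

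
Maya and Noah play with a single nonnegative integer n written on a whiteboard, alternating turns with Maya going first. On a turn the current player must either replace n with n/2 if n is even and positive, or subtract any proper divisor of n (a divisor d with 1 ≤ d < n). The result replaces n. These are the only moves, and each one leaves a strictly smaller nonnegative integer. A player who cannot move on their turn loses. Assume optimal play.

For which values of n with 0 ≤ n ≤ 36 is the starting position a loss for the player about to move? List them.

0, 1, 3, 5, 7, 9, 11, 13, 15, 17, 19, 21, 23, 25, 27, 29, 31, 33, 35

Label each position W (a win for the player to move) or L (a loss). A position with no legal move is L; any other position is W exactly when some move reaches an L, and L when every move reaches a W.
n=0: no move → L
n=1: no move → L
n=2: W (go to 1, an L position)
n=3: L (sole option 2(W) is W)
n=4: W (go to 3, an L position)
n=5: L (sole option 4(W) is W)
n=6: W (go to 3, an L position)
n=7: L (sole option 6(W) is W)
n=8: W (go to 7, an L position)
n=9: L (options 6(W), 8(W) are all W)
n=10: W (go to 5, an L position)
n=11: L (sole option 10(W) is W)
n=12: W (go to 9, an L position)
n=13: L (sole option 12(W) is W)
n=14: W (go to 7, an L position)
n=15: L (options 10(W), 12(W), 14(W) are all W)
n=16: W (go to 15, an L position)
n=17: L (sole option 16(W) is W)
n=18: W (go to 9, an L position)
n=19: L (sole option 18(W) is W)
n=20: W (go to 15, an L position)
n=21: L (options 14(W), 18(W), 20(W) are all W)
n=22: W (go to 11, an L position)
n=23: L (sole option 22(W) is W)
n=24: W (go to 21, an L position)
n=25: L (options 20(W), 24(W) are all W)
n=26: W (go to 13, an L position)
n=27: L (options 18(W), 24(W), 26(W) are all W)
n=28: W (go to 21, an L position)
n=29: L (sole option 28(W) is W)
n=30: W (go to 15, an L position)
n=31: L (sole option 30(W) is W)
n=32: W (go to 31, an L position)
n=33: L (options 22(W), 30(W), 32(W) are all W)
n=34: W (go to 17, an L position)
n=35: L (options 28(W), 30(W), 34(W) are all W)
n=36: W (go to 27, an L position)
Reading off the rows marked L gives the requested list; there are 19 such values of n.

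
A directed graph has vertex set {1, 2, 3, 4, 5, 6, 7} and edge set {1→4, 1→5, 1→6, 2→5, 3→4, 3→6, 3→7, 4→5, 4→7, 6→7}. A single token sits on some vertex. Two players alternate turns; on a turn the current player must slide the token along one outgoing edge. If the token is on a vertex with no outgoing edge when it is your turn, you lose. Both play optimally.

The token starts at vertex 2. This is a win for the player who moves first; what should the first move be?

Positions with no move are L. A position that does have a move is losing for the player to move precisely when every available move leads to a winning position for the opponent. Fill in the labels:
Every edge goes from a vertex to one that appears earlier in the order 5, 7, 4, 6, 1, 3, 2, so processing vertices in that order labels each vertex after all of its successors.
5: no outgoing edge → L
7: no outgoing edge → L
4: reaches L-position 7 → W
6: reaches L-position 7 → W
1: reaches L-position 5 → W
3: reaches L-position 7 → W
2: reaches L-position 5 → W
From 2, the L positions reachable in one move are: 5.

Move to 5.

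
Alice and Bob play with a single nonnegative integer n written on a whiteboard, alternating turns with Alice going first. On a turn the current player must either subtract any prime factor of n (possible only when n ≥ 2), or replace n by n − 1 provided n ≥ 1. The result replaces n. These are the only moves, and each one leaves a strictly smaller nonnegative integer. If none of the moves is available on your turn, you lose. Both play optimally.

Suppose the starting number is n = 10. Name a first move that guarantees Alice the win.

Move to 8.

Classify positions by backward induction: terminal positions (no move available) are L. From any other position, the mover wins iff some move reaches an L.
n=0: no move → L
n=1: can move to 0, which is L ⇒ W
n=2: can move to 0, which is L ⇒ W
n=3: can move to 0, which is L ⇒ W
n=4: moves to 2(W), 3(W); every one is W ⇒ L
n=5: can move to 0, which is L ⇒ W
n=6: can move to 4, which is L ⇒ W
n=7: can move to 0, which is L ⇒ W
n=8: moves to 6(W), 7(W); every one is W ⇒ L
n=9: can move to 8, which is L ⇒ W
n=10: can move to 8, which is L ⇒ W
From 10, the L positions reachable in one move are: 8.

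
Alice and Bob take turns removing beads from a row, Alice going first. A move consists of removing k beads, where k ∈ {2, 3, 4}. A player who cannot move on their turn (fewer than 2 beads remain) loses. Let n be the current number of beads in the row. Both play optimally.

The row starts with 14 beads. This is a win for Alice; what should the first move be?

Compute win/loss labels from the base case upward. A position with no move is L. Any other position is W if it can reach an L in one move, else L.
n=0: no move → L
n=1: no move → L
n=2: can move to 0, which is L ⇒ W
n=3: can move to 1, which is L ⇒ W
n=4: can move to 1, which is L ⇒ W
n=5: can move to 1, which is L ⇒ W
n=6: moves to 4(W), 3(W), 2(W); every one is W ⇒ L
n=7: moves to 5(W), 4(W), 3(W); every one is W ⇒ L
n=8: can move to 6, which is L ⇒ W
n=9: can move to 7, which is L ⇒ W
n=10: can move to 7, which is L ⇒ W
n=11: can move to 7, which is L ⇒ W
n=12: moves to 10(W), 9(W), 8(W); every one is W ⇒ L
n=13: moves to 11(W), 10(W), 9(W); every one is W ⇒ L
n=14: can move to 12, which is L ⇒ W
From 14, the L positions reachable in one move are: 12.

Remove 2, leaving 12.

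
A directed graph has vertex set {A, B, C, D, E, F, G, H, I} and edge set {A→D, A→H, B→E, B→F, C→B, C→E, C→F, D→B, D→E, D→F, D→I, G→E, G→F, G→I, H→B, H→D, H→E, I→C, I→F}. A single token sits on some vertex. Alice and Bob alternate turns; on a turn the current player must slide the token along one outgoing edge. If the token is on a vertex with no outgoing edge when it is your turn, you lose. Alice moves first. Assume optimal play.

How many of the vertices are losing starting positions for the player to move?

3

Label each position W (a win for the player to move) or L (a loss). A position with no legal move is L; any other position is W exactly when some move reaches an L, and L when every move reaches a W.
Every edge goes from a vertex to one that appears earlier in the order E, F, B, C, I, D, G, H, A, so processing vertices in that order labels each vertex after all of its successors.
E: no outgoing edge → L
F: no outgoing edge → L
B: →F(L), so W
C: →F(L), so W
I: →F(L), so W
D: →F(L), so W
G: →F(L), so W
H: →E(L), so W
A: →H(W), D(W) — all W, so L
The L vertices are A, E, F; that is 3 in all.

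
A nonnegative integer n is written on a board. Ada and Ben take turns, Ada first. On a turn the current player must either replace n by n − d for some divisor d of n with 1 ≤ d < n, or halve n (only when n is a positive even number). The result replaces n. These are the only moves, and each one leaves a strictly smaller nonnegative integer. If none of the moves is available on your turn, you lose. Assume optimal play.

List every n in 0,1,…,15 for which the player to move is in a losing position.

0, 1, 3, 5, 7, 9, 11, 13, 15

Compute win/loss labels from the base case upward. A position with no move is L. Any other position is W if it can reach an L in one move, else L.
n=0: no move → L
n=1: no move → L
n=2: →1(L), so W
n=3: →2(W) only, which is W, so L
n=4: →3(L), so W
n=5: →4(W) only, which is W, so L
n=6: →3(L), so W
n=7: →6(W) only, which is W, so L
n=8: →7(L), so W
n=9: →6(W), 8(W) — all W, so L
n=10: →5(L), so W
n=11: →10(W) only, which is W, so L
n=12: →9(L), so W
n=13: →12(W) only, which is W, so L
n=14: →7(L), so W
n=15: →10(W), 12(W), 14(W) — all W, so L
Reading off the rows marked L gives the requested list; there are 9 such values of n.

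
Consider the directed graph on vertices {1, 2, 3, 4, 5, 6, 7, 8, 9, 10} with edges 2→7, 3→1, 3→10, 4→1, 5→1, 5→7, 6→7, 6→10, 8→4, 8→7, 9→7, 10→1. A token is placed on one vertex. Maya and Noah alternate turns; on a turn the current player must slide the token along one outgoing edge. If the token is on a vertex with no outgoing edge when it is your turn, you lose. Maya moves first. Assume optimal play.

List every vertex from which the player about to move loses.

1, 7

Label each position W (a win for the player to move) or L (a loss). A position with no legal move is L; any other position is W exactly when some move reaches an L, and L when every move reaches a W.
Every edge goes from a vertex to one that appears earlier in the order 1, 7, 10, 3, 9, 5, 4, 8, 6, 2, so processing vertices in that order labels each vertex after all of its successors.
1: no outgoing edge → L
7: no outgoing edge → L
10: W (go to 1, an L position)
3: W (go to 1, an L position)
9: W (go to 7, an L position)
5: W (go to 7, an L position)
4: W (go to 1, an L position)
8: W (go to 7, an L position)
6: W (go to 7, an L position)
2: W (go to 7, an L position)
Reading off the rows marked L gives the requested list; there are 2 such vertices.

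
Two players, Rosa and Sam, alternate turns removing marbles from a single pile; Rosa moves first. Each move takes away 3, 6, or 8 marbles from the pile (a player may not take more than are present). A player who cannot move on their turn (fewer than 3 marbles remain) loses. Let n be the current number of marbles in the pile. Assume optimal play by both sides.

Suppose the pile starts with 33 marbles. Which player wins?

Sam wins.

Work bottom-up. With no move the player to move loses. Otherwise the position is W if at least one move leads to an L position for the opponent, and L if every move leads to a W.
n=0: no move → L
n=1: no move → L
n=2: no move → L
n=3: can move to 0, which is L ⇒ W
n=4: can move to 1, which is L ⇒ W
n=5: can move to 2, which is L ⇒ W
n=6: can move to 0, which is L ⇒ W
n=7: can move to 1, which is L ⇒ W
n=8: can move to 2, which is L ⇒ W
n=9: can move to 1, which is L ⇒ W
n=10: can move to 2, which is L ⇒ W
n=11: moves to 8(W), 5(W), 3(W); every one is W ⇒ L
n=12: moves to 9(W), 6(W), 4(W); every one is W ⇒ L
n=13: moves to 10(W), 7(W), 5(W); every one is W ⇒ L
n=14: can move to 11, which is L ⇒ W
n=15: can move to 12, which is L ⇒ W
n=16: can move to 13, which is L ⇒ W
n=17: can move to 11, which is L ⇒ W
n=18: can move to 12, which is L ⇒ W
n=19: can move to 13, which is L ⇒ W
n=20: can move to 12, which is L ⇒ W
n=21: can move to 13, which is L ⇒ W
n=22: moves to 19(W), 16(W), 14(W); every one is W ⇒ L
n=23: moves to 20(W), 17(W), 15(W); every one is W ⇒ L
n=24: moves to 21(W), 18(W), 16(W); every one is W ⇒ L
n=25: can move to 22, which is L ⇒ W
n=26: can move to 23, which is L ⇒ W
n=27: can move to 24, which is L ⇒ W
n=28: can move to 22, which is L ⇒ W
n=29: can move to 23, which is L ⇒ W
n=30: can move to 24, which is L ⇒ W
n=31: can move to 23, which is L ⇒ W
n=32: can move to 24, which is L ⇒ W
n=33: moves to 30(W), 27(W), 25(W); every one is W ⇒ L
The starting position 33 is L: whatever Rosa does, the opponent receives a W position.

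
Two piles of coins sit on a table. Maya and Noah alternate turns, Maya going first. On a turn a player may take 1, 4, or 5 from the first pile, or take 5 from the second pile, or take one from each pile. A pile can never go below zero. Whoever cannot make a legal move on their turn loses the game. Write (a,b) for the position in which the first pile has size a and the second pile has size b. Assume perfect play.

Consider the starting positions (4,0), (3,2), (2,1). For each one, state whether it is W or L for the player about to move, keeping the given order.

Positions with no move are L. A position that does have a move is losing for the player to move precisely when every available move leads to a winning position for the opponent. Fill in the labels:
No move ever increases a pile, so every position that can arise here has a ≤ 4 and b ≤ 2; it is enough to label the cells with 0 ≤ a ≤ 4 and 0 ≤ b ≤ 2.
Every move lowers a or b (never raises either), so fill the grid row by row in increasing a, and left to right within a row: each cell's successors are then already labelled.
      b=0  b=1  b=2
a=0:    L    L    L
a=1:    W    W    W
a=2:    L    L    L
a=3:    W    W    W
a=4:    W    W    W
Cells with no legal move (terminal, hence L): (0,0), (0,1), (0,2).
The remaining L cells, each justified by listing all of its moves:
(2,0): L (sole option (1,0)(W) is W)
(2,1): L (options (1,1)(W), (1,0)(W) are all W)
(2,2): L (options (1,2)(W), (1,1)(W) are all W)
Every other cell has at least one move into one of the L cells above, so it is W.
(4,0): the move to (0,0) reaches an L cell, so W
(3,2): the move to (2,2) reaches an L cell, so W
(2,1): one of the L cells justified above, so L

(4,0): W, (3,2): W, (2,1): L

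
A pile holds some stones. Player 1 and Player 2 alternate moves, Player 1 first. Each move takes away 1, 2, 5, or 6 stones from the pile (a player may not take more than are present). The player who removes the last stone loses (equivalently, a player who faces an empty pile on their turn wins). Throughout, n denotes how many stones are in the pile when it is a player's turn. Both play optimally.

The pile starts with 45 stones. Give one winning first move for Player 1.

Compute win/loss labels from the base case upward. A position with no move is W. Any other position is W if it can reach an L in one move, else L.
n=0: no move; the opponent has just taken the last stone and therefore loses → W
n=1: L (sole option 0(W) is W)
n=2: W (go to 1, an L position)
n=3: W (go to 1, an L position)
n=4: L (options 3(W), 2(W) are all W)
n=5: W (go to 4, an L position)
n=6: W (go to 4, an L position)
n=7: W (go to 1, an L position)
n=8: L (options 7(W), 6(W), 3(W), 2(W) are all W)
n=9: W (go to 8, an L position)
n=10: W (go to 8, an L position)
n=11: L (options 10(W), 9(W), 6(W), 5(W) are all W)
n=12: W (go to 11, an L position)
n=13: W (go to 11, an L position)
n=14: W (go to 8, an L position)
n=15: L (options 14(W), 13(W), 10(W), 9(W) are all W)
n=16: W (go to 15, an L position)
n=17: W (go to 15, an L position)
n=18: L (options 17(W), 16(W), 13(W), 12(W) are all W)
n=19: W (go to 18, an L position)
n=20: W (go to 18, an L position)
n=21: W (go to 15, an L position)
n=22: L (options 21(W), 20(W), 17(W), 16(W) are all W)
n=23: W (go to 22, an L position)
n=24: W (go to 22, an L position)
n=25: L (options 24(W), 23(W), 20(W), 19(W) are all W)
n=26: W (go to 25, an L position)
n=27: W (go to 25, an L position)
n=28: W (go to 22, an L position)
n=29: L (options 28(W), 27(W), 24(W), 23(W) are all W)
n=30: W (go to 29, an L position)
n=31: W (go to 29, an L position)
n=32: L (options 31(W), 30(W), 27(W), 26(W) are all W)
n=33: W (go to 32, an L position)
n=34: W (go to 32, an L position)
n=35: W (go to 29, an L position)
n=36: L (options 35(W), 34(W), 31(W), 30(W) are all W)
n=37: W (go to 36, an L position)
n=38: W (go to 36, an L position)
n=39: L (options 38(W), 37(W), 34(W), 33(W) are all W)
n=40: W (go to 39, an L position)
n=41: W (go to 39, an L position)
n=42: W (go to 36, an L position)
n=43: L (options 42(W), 41(W), 38(W), 37(W) are all W)
n=44: W (go to 43, an L position)
n=45: W (go to 43, an L position)
From 45, the L positions reachable in one move are: 43, 39. Any move reaching one of these is winning.

Remove 2, leaving 43.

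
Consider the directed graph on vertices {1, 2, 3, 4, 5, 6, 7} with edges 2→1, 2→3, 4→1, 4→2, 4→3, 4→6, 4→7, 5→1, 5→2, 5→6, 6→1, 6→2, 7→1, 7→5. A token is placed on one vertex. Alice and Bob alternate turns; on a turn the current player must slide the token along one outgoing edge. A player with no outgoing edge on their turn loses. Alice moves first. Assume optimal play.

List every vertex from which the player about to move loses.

1, 3

Compute win/loss labels from the base case upward. A position with no move is L. Any other position is W if it can reach an L in one move, else L.
Every edge goes from a vertex to one that appears earlier in the order 1, 3, 2, 6, 5, 7, 4, so processing vertices in that order labels each vertex after all of its successors.
1: no outgoing edge → L
3: no outgoing edge → L
2: reaches L-position 3 → W
6: reaches L-position 1 → W
5: reaches L-position 1 → W
7: reaches L-position 1 → W
4: reaches L-position 3 → W
Reading off the rows marked L gives the requested list; there are 2 such vertices.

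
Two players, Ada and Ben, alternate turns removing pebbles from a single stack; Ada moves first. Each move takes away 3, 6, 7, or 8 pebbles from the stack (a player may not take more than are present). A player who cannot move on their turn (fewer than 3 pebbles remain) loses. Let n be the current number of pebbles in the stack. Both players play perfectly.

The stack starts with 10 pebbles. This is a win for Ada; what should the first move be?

Remove 8, leaving 2.

Positions with no move are L. A position that does have a move is losing for the player to move precisely when every available move leads to a winning position for the opponent. Fill in the labels:
n=0: no move → L
n=1: no move → L
n=2: no move → L
n=3: W (go to 0, an L position)
n=4: W (go to 1, an L position)
n=5: W (go to 2, an L position)
n=6: W (go to 0, an L position)
n=7: W (go to 1, an L position)
n=8: W (go to 2, an L position)
n=9: W (go to 2, an L position)
n=10: W (go to 2, an L position)
From 10, the L positions reachable in one move are: 2.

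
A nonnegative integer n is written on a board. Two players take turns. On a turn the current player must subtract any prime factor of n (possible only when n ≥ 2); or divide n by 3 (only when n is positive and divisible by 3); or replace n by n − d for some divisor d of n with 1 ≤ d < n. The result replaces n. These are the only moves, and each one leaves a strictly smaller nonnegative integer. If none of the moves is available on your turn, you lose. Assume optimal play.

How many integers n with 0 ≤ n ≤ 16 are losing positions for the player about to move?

Positions with no move are L. A position that does have a move is losing for the player to move precisely when every available move leads to a winning position for the opponent. Fill in the labels:
n=0: no move → L
n=1: no move → L
n=2: reaches L-position 0 → W
n=3: reaches L-position 0 → W
n=4: only reaches 2(W), 3(W), all W → L
n=5: reaches L-position 0 → W
n=6: reaches L-position 4 → W
n=7: reaches L-position 0 → W
n=8: reaches L-position 4 → W
n=9: only reaches 3(W), 6(W), 8(W), all W → L
n=10: reaches L-position 9 → W
n=11: reaches L-position 0 → W
n=12: reaches L-position 4 → W
n=13: reaches L-position 0 → W
n=14: only reaches 7(W), 12(W), 13(W), all W → L
n=15: reaches L-position 14 → W
n=16: reaches L-position 14 → W
L entries with 0 ≤ n ≤ 16: n = 0, 1, 4, 9, 14; that makes 5.

5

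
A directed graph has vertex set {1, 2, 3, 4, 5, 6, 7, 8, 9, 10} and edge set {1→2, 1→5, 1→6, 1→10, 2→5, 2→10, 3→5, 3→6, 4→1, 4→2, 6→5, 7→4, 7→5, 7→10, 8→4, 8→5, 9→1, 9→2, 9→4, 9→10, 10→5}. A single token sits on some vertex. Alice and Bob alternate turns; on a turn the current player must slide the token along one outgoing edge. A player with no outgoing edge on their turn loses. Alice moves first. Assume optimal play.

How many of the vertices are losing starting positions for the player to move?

Compute win/loss labels from the base case upward. A position with no move is L. Any other position is W if it can reach an L in one move, else L.
Every edge goes from a vertex to one that appears earlier in the order 5, 10, 2, 6, 1, 4, 3, 9, 8, 7, so processing vertices in that order labels each vertex after all of its successors.
5: no outgoing edge → L
10: can move to 5, which is L ⇒ W
2: can move to 5, which is L ⇒ W
6: can move to 5, which is L ⇒ W
1: can move to 5, which is L ⇒ W
4: moves to 1(W), 2(W); every one is W ⇒ L
3: can move to 5, which is L ⇒ W
9: can move to 4, which is L ⇒ W
8: can move to 4, which is L ⇒ W
7: can move to 4, which is L ⇒ W
The L vertices are 4, 5; that is 2 in all.

2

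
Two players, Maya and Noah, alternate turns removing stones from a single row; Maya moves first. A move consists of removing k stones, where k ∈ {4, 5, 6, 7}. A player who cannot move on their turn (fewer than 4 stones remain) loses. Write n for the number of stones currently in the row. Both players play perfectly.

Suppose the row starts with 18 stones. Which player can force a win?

Positions with no move are L. A position that does have a move is losing for the player to move precisely when every available move leads to a winning position for the opponent. Fill in the labels:
n=0: no move → L
n=1: no move → L
n=2: no move → L
n=3: no move → L
n=4: →0(L), so W
n=5: →1(L), so W
n=6: →2(L), so W
n=7: →3(L), so W
n=8: →3(L), so W
n=9: →3(L), so W
n=10: →3(L), so W
n=11: →7(W), 6(W), 5(W), 4(W) — all W, so L
n=12: →8(W), 7(W), 6(W), 5(W) — all W, so L
n=13: →9(W), 8(W), 7(W), 6(W) — all W, so L
n=14: →10(W), 9(W), 8(W), 7(W) — all W, so L
n=15: →11(L), so W
n=16: →12(L), so W
n=17: →13(L), so W
n=18: →14(L), so W
The starting position 18 is W: Maya should remove 4, leaving 14, handing over an L position.

Maya wins.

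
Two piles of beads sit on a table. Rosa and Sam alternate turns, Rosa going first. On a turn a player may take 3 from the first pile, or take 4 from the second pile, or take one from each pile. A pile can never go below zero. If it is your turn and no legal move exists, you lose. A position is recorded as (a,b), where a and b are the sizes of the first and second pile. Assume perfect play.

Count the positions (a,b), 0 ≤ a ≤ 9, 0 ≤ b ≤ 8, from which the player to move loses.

Classify positions by backward induction: terminal positions (no move available) are L. From any other position, the mover wins iff some move reaches an L.
Every move lowers a or b (never raises either), so fill the grid row by row in increasing a, and left to right within a row: each cell's successors are then already labelled.
      b=0  b=1  b=2  b=3  b=4  b=5  b=6  b=7  b=8
a=0:    L    L    L    L    W    W    W    W    L
a=1:    L    W    W    W    W    L    L    L    L
a=2:    L    W    L    L    W    L    W    W    W
a=3:    W    W    W    W    W    L    W    L    W
a=4:    W    L    L    L    L    W    W    W    W
a=5:    W    L    W    W    W    W    L    L    L
a=6:    L    L    W    L    W    W    L    W    W
a=7:    L    W    W    W    W    L    L    W    L
a=8:    L    W    L    L    W    L    W    W    W
a=9:    W    W    L    W    W    L    W    L    L
Cells with no legal move (terminal, hence L): (0,0), (0,1), (0,2), (0,3), (1,0), (2,0).
The remaining L cells, each justified by listing all of its moves:
(0,8): only reaches (0,4)(W), which is W → L
(1,5): only reaches (1,1)(W), (0,4)(W), all W → L
(1,6): only reaches (1,2)(W), (0,5)(W), all W → L
(1,7): only reaches (1,3)(W), (0,6)(W), all W → L
(1,8): only reaches (1,4)(W), (0,7)(W), all W → L
(2,2): only reaches (1,1)(W), which is W → L
(2,3): only reaches (1,2)(W), which is W → L
(2,5): only reaches (2,1)(W), (1,4)(W), all W → L
(3,5): only reaches (0,5)(W), (3,1)(W), (2,4)(W), all W → L
(3,7): only reaches (0,7)(W), (3,3)(W), (2,6)(W), all W → L
(4,1): only reaches (1,1)(W), (3,0)(W), all W → L
(4,2): only reaches (1,2)(W), (3,1)(W), all W → L
(4,3): only reaches (1,3)(W), (3,2)(W), all W → L
(4,4): only reaches (1,4)(W), (4,0)(W), (3,3)(W), all W → L
(5,1): only reaches (2,1)(W), (4,0)(W), all W → L
(5,6): only reaches (2,6)(W), (5,2)(W), (4,5)(W), all W → L
(5,7): only reaches (2,7)(W), (5,3)(W), (4,6)(W), all W → L
(5,8): only reaches (2,8)(W), (5,4)(W), (4,7)(W), all W → L
(6,0): only reaches (3,0)(W), which is W → L
(6,1): only reaches (3,1)(W), (5,0)(W), all W → L
(6,3): only reaches (3,3)(W), (5,2)(W), all W → L
(6,6): only reaches (3,6)(W), (6,2)(W), (5,5)(W), all W → L
(7,0): only reaches (4,0)(W), which is W → L
(7,5): only reaches (4,5)(W), (7,1)(W), (6,4)(W), all W → L
(7,6): only reaches (4,6)(W), (7,2)(W), (6,5)(W), all W → L
(7,8): only reaches (4,8)(W), (7,4)(W), (6,7)(W), all W → L
(8,0): only reaches (5,0)(W), which is W → L
(8,2): only reaches (5,2)(W), (7,1)(W), all W → L
(8,3): only reaches (5,3)(W), (7,2)(W), all W → L
(8,5): only reaches (5,5)(W), (8,1)(W), (7,4)(W), all W → L
(9,2): only reaches (6,2)(W), (8,1)(W), all W → L
(9,5): only reaches (6,5)(W), (9,1)(W), (8,4)(W), all W → L
(9,7): only reaches (6,7)(W), (9,3)(W), (8,6)(W), all W → L
(9,8): only reaches (6,8)(W), (9,4)(W), (8,7)(W), all W → L
Every other cell has at least one move into one of the L cells above, so it is W.
L cells per row: a=0: 5, a=1: 5, a=2: 4, a=3: 2, a=4: 4, a=5: 4, a=6: 4, a=7: 4, a=8: 4, a=9: 4; total 40.

40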